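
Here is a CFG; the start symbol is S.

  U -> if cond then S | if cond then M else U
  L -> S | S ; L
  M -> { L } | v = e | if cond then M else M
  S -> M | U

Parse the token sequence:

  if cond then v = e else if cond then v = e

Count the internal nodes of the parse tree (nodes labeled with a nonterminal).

6

[S [U if cond then [M v = e] else [U if cond then [S [M v = e]]]]]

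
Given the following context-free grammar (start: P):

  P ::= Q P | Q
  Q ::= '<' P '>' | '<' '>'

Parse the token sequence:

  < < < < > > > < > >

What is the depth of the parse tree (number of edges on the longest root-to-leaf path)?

[P [Q < [P [Q < [P [Q < [P [Q < >]] >]] >] [P [Q < >]]] >]]

8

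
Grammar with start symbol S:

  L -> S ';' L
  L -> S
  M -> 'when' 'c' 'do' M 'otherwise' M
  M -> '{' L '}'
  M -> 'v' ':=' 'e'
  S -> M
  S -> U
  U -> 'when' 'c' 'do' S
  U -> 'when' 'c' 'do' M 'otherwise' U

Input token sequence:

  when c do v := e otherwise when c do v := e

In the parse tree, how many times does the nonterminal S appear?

[S [U when c do [M v := e] otherwise [U when c do [S [M v := e]]]]]

2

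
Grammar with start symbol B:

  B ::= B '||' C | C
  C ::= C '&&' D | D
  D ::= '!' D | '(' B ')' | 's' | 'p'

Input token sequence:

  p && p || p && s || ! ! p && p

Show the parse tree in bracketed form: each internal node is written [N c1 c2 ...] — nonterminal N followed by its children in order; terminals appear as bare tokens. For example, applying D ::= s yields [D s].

[B [B [B [C [C [D p]] && [D p]]] || [C [C [D p]] && [D s]]] || [C [C [D ! [D ! [D p]]]] && [D p]]]

B
B || C
B || C || C
C || C || C
C && D || C || C
D && D || C || C
p && D || C || C
p && p || C || C
p && p || C && D || C
p && p || D && D || C
p && p || p && D || C
p && p || p && s || C
p && p || p && s || C && D
p && p || p && s || D && D
p && p || p && s || ! D && D
p && p || p && s || ! ! D && D
p && p || p && s || ! ! p && D
p && p || p && s || ! ! p && p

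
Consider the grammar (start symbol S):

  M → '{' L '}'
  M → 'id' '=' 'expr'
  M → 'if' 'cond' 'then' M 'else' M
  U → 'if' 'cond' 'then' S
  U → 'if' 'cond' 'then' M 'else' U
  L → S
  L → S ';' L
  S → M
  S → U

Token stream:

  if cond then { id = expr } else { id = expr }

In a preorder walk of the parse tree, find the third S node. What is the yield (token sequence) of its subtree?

[S [M if cond then [M { [L [S [M id = expr]]] }] else [M { [L [S [M id = expr]]] }]]]

id = expr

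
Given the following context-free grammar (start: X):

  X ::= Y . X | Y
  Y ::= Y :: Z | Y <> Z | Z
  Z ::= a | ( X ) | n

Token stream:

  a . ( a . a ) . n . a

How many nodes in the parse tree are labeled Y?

6

[X [Y [Z a]] . [X [Y [Z ( [X [Y [Z a]] . [X [Y [Z a]]]] )]] . [X [Y [Z n]] . [X [Y [Z a]]]]]]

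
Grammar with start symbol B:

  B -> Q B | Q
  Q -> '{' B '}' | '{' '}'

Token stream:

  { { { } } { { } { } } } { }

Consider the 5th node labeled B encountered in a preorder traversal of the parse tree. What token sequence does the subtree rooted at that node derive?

{ } { }

[B [Q { [B [Q { [B [Q { }]] }] [B [Q { [B [Q { }] [B [Q { }]]] }]]] }] [B [Q { }]]]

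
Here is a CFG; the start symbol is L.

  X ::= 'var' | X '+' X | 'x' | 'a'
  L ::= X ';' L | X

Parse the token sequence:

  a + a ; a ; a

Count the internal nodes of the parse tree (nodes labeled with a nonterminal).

8

[L [X [X a] + [X a]] ; [L [X a] ; [L [X a]]]]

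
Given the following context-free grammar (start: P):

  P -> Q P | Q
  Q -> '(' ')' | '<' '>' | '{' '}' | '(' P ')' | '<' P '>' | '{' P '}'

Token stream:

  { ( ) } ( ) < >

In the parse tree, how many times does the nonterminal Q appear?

[P [Q { [P [Q ( )]] }] [P [Q ( )] [P [Q < >]]]]

4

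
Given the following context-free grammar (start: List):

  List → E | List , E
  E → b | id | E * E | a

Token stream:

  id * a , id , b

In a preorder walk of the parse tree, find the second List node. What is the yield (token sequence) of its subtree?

[List [List [List [E [E id] * [E a]]] , [E id]] , [E b]]

id * a , id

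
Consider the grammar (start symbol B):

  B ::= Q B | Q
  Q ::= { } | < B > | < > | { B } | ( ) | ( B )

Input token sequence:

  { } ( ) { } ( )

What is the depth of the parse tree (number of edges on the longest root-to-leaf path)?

[B [Q { }] [B [Q ( )] [B [Q { }] [B [Q ( )]]]]]

5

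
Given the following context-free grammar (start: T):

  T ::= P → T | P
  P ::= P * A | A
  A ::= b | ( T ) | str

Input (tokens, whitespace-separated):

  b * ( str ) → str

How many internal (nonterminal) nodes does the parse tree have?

11

[T [P [P [A b]] * [A ( [T [P [A str]]] )]] → [T [P [A str]]]]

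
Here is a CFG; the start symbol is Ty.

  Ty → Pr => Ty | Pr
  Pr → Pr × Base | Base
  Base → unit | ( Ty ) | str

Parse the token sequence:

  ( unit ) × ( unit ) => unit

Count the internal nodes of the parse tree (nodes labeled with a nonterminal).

[Ty [Pr [Pr [Base ( [Ty [Pr [Base unit]]] )]] × [Base ( [Ty [Pr [Base unit]]] )]] => [Ty [Pr [Base unit]]]]

14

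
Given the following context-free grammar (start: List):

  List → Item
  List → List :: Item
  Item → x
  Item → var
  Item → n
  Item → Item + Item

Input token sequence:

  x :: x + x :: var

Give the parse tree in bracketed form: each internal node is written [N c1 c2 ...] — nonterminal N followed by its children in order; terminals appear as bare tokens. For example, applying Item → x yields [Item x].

[List [List [List [Item x]] :: [Item [Item x] + [Item x]]] :: [Item var]]

List
List :: Item
List :: Item :: Item
Item :: Item :: Item
x :: Item :: Item
x :: Item + Item :: Item
x :: x + Item :: Item
x :: x + x :: Item
x :: x + x :: var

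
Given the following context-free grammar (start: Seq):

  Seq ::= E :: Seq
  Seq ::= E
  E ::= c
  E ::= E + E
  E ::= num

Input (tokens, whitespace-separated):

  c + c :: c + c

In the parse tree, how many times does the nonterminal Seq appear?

[Seq [E [E c] + [E c]] :: [Seq [E [E c] + [E c]]]]

2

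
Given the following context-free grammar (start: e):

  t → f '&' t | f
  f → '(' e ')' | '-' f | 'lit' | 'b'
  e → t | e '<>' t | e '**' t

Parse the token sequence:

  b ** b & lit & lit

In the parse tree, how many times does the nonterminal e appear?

[e [e [t [f b]]] ** [t [f b] & [t [f lit] & [t [f lit]]]]]

2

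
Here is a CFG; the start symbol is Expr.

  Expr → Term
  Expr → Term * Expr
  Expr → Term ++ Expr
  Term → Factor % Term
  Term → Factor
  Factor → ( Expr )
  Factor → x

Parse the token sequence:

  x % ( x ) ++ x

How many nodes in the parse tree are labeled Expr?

[Expr [Term [Factor x] % [Term [Factor ( [Expr [Term [Factor x]]] )]]] ++ [Expr [Term [Factor x]]]]

3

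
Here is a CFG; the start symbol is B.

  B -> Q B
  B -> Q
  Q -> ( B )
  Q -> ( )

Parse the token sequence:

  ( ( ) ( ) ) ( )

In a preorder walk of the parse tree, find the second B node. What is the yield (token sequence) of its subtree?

[B [Q ( [B [Q ( )] [B [Q ( )]]] )] [B [Q ( )]]]

( ) ( )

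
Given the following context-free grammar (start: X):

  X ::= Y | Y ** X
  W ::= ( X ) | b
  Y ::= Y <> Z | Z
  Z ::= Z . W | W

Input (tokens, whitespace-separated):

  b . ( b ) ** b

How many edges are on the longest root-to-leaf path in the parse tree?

8

[X [Y [Z [Z [W b]] . [W ( [X [Y [Z [W b]]]] )]]] ** [X [Y [Z [W b]]]]]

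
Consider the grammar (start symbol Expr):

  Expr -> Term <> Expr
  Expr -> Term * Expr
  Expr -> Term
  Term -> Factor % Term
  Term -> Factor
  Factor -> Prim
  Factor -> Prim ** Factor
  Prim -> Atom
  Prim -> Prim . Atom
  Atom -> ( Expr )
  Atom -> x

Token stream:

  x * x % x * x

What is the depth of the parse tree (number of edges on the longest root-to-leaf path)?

[Expr [Term [Factor [Prim [Atom x]]]] * [Expr [Term [Factor [Prim [Atom x]]] % [Term [Factor [Prim [Atom x]]]]] * [Expr [Term [Factor [Prim [Atom x]]]]]]]

7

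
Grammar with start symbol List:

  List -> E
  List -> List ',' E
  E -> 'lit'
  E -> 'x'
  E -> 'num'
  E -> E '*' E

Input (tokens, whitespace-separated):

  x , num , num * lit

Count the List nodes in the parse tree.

[List [List [List [E x]] , [E num]] , [E [E num] * [E lit]]]

3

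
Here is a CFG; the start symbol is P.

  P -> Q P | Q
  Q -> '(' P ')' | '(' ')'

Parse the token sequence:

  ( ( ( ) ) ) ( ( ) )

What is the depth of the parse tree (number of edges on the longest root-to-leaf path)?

6

[P [Q ( [P [Q ( [P [Q ( )]] )]] )] [P [Q ( [P [Q ( )]] )]]]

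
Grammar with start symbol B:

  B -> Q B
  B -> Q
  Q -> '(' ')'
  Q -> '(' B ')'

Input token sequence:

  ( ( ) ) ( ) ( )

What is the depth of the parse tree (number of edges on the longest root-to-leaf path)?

[B [Q ( [B [Q ( )]] )] [B [Q ( )] [B [Q ( )]]]]

4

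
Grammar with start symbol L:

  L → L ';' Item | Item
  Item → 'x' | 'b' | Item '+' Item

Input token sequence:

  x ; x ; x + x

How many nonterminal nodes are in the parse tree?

[L [L [L [Item x]] ; [Item x]] ; [Item [Item x] + [Item x]]]

8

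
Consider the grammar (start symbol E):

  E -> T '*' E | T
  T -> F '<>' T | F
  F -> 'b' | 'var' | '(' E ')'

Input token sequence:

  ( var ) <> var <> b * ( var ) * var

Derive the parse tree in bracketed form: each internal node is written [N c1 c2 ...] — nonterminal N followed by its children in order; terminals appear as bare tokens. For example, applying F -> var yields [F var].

[E [T [F ( [E [T [F var]]] )] <> [T [F var] <> [T [F b]]]] * [E [T [F ( [E [T [F var]]] )]] * [E [T [F var]]]]]

E
T * E
F <> T * E
( E ) <> T * E
( T ) <> T * E
( F ) <> T * E
( var ) <> T * E
( var ) <> F <> T * E
( var ) <> var <> T * E
( var ) <> var <> F * E
( var ) <> var <> b * E
( var ) <> var <> b * T * E
( var ) <> var <> b * F * E
( var ) <> var <> b * ( E ) * E
( var ) <> var <> b * ( T ) * E
( var ) <> var <> b * ( F ) * E
( var ) <> var <> b * ( var ) * E
( var ) <> var <> b * ( var ) * T
( var ) <> var <> b * ( var ) * F
( var ) <> var <> b * ( var ) * var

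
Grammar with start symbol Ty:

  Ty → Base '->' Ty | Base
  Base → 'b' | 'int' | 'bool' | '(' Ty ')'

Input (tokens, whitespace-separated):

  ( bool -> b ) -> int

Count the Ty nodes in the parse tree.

[Ty [Base ( [Ty [Base bool] -> [Ty [Base b]]] )] -> [Ty [Base int]]]

4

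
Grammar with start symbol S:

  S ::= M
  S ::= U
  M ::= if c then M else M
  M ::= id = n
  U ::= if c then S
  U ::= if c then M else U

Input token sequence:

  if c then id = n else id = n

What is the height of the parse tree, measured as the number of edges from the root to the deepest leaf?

3

[S [M if c then [M id = n] else [M id = n]]]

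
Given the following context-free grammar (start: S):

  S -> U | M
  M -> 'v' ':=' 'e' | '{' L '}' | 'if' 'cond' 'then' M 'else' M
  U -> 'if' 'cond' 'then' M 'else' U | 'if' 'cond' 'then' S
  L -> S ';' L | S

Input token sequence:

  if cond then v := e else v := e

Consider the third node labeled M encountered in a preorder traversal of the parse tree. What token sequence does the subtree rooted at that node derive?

[S [M if cond then [M v := e] else [M v := e]]]

v := e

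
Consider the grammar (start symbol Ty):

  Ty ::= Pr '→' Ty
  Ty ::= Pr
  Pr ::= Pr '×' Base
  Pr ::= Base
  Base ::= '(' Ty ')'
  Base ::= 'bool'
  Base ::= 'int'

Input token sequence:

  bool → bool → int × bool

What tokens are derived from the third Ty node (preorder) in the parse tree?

[Ty [Pr [Base bool]] → [Ty [Pr [Base bool]] → [Ty [Pr [Pr [Base int]] × [Base bool]]]]]

int × bool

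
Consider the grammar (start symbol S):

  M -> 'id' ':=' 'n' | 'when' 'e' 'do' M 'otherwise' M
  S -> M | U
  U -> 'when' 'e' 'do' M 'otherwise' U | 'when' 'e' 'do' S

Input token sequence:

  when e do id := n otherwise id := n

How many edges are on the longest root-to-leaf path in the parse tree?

[S [M when e do [M id := n] otherwise [M id := n]]]

3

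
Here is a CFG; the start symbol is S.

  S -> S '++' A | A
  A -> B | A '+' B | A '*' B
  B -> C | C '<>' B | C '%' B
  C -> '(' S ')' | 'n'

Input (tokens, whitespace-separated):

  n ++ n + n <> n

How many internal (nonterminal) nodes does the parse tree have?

13

[S [S [A [B [C n]]]] ++ [A [A [B [C n]]] + [B [C n] <> [B [C n]]]]]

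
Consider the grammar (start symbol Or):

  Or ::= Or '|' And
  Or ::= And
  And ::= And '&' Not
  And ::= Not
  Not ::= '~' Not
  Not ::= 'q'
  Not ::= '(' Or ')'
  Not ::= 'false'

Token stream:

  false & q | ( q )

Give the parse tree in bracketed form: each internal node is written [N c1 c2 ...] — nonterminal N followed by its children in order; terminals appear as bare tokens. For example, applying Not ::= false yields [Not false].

Or
Or | And
And | And
And & Not | And
Not & Not | And
false & Not | And
false & q | And
false & q | Not
false & q | ( Or )
false & q | ( And )
false & q | ( Not )
false & q | ( q )

[Or [Or [And [And [Not false]] & [Not q]]] | [And [Not ( [Or [And [Not q]]] )]]]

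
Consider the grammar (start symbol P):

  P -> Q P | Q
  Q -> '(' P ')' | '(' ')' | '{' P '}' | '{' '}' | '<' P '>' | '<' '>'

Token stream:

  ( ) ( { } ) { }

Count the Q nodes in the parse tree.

[P [Q ( )] [P [Q ( [P [Q { }]] )] [P [Q { }]]]]

4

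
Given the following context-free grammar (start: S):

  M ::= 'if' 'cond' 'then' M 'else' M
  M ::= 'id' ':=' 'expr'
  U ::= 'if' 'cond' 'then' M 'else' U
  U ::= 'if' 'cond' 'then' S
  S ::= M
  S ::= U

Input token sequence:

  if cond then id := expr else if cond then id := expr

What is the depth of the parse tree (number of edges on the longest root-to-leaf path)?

5

[S [U if cond then [M id := expr] else [U if cond then [S [M id := expr]]]]]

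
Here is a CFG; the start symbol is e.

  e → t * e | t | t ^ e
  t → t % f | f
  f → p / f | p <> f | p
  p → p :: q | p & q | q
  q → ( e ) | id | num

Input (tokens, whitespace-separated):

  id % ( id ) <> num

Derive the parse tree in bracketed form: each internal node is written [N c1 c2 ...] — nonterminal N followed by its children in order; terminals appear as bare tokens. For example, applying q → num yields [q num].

[e [t [t [f [p [q id]]]] % [f [p [q ( [e [t [f [p [q id]]]]] )]] <> [f [p [q num]]]]]]

e
t
t % f
f % f
p % f
q % f
id % f
id % p <> f
id % q <> f
id % ( e ) <> f
id % ( t ) <> f
id % ( f ) <> f
id % ( p ) <> f
id % ( q ) <> f
id % ( id ) <> f
id % ( id ) <> p
id % ( id ) <> q
id % ( id ) <> num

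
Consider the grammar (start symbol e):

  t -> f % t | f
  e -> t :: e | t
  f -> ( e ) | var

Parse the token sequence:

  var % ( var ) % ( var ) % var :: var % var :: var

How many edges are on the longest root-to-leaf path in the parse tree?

[e [t [f var] % [t [f ( [e [t [f var]]] )] % [t [f ( [e [t [f var]]] )] % [t [f var]]]]] :: [e [t [f var] % [t [f var]]] :: [e [t [f var]]]]]

8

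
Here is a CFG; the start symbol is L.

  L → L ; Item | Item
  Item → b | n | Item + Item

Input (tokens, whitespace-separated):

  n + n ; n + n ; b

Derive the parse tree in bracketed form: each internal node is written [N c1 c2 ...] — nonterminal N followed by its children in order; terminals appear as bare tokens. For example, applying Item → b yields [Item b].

L
L ; Item
L ; Item ; Item
Item ; Item ; Item
Item + Item ; Item ; Item
n + Item ; Item ; Item
n + n ; Item ; Item
n + n ; Item + Item ; Item
n + n ; n + Item ; Item
n + n ; n + n ; Item
n + n ; n + n ; b

[L [L [L [Item [Item n] + [Item n]]] ; [Item [Item n] + [Item n]]] ; [Item b]]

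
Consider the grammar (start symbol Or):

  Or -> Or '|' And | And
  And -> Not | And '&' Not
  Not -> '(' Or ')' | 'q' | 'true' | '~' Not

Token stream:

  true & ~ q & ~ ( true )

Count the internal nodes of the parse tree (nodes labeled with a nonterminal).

12

[Or [And [And [And [Not true]] & [Not ~ [Not q]]] & [Not ~ [Not ( [Or [And [Not true]]] )]]]]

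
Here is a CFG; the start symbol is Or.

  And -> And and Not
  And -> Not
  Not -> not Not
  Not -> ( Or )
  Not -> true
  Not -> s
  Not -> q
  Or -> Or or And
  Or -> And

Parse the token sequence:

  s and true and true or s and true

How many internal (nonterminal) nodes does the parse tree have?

12

[Or [Or [And [And [And [Not s]] and [Not true]] and [Not true]]] or [And [And [Not s]] and [Not true]]]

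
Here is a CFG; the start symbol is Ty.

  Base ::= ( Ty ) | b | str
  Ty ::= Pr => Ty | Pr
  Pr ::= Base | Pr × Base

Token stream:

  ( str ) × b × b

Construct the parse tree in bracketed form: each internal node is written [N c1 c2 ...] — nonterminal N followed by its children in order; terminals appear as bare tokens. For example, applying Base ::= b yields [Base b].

[Ty [Pr [Pr [Pr [Base ( [Ty [Pr [Base str]]] )]] × [Base b]] × [Base b]]]

Ty
Pr
Pr × Base
Pr × Base × Base
Base × Base × Base
( Ty ) × Base × Base
( Pr ) × Base × Base
( Base ) × Base × Base
( str ) × Base × Base
( str ) × b × Base
( str ) × b × b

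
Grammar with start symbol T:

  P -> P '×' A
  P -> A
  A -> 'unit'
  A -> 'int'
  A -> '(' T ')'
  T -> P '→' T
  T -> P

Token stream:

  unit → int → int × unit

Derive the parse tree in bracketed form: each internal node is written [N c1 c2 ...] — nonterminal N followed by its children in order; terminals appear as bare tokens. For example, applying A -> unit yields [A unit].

T
P → T
A → T
unit → T
unit → P → T
unit → A → T
unit → int → T
unit → int → P
unit → int → P × A
unit → int → A × A
unit → int → int × A
unit → int → int × unit

[T [P [A unit]] → [T [P [A int]] → [T [P [P [A int]] × [A unit]]]]]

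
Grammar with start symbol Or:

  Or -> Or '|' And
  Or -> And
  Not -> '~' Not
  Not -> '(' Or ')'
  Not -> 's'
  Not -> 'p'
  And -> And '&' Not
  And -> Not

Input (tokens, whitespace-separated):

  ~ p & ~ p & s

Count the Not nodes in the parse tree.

[Or [And [And [And [Not ~ [Not p]]] & [Not ~ [Not p]]] & [Not s]]]

5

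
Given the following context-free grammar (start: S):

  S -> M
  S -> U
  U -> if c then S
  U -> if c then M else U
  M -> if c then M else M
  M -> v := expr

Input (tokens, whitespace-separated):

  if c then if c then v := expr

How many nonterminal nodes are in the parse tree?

6

[S [U if c then [S [U if c then [S [M v := expr]]]]]]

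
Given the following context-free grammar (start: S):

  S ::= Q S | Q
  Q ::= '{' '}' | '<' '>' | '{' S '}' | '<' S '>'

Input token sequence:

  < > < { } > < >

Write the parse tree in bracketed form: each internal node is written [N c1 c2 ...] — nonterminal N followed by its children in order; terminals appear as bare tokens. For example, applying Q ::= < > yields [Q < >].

[S [Q < >] [S [Q < [S [Q { }]] >] [S [Q < >]]]]

S
Q S
< > S
< > Q S
< > < S > S
< > < Q > S
< > < { } > S
< > < { } > Q
< > < { } > < >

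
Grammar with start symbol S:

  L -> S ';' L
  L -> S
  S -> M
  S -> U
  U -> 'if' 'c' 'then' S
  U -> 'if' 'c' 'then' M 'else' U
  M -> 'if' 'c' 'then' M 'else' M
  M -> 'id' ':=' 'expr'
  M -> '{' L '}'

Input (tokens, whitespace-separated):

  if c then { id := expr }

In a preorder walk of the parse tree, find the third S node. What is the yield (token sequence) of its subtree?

id := expr

[S [U if c then [S [M { [L [S [M id := expr]]] }]]]]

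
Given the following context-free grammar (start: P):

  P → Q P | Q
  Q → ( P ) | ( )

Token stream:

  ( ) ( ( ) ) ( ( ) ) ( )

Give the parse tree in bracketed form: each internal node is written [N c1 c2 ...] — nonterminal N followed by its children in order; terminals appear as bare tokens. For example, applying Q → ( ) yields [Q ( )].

P
Q P
( ) P
( ) Q P
( ) ( P ) P
( ) ( Q ) P
( ) ( ( ) ) P
( ) ( ( ) ) Q P
( ) ( ( ) ) ( P ) P
( ) ( ( ) ) ( Q ) P
( ) ( ( ) ) ( ( ) ) P
( ) ( ( ) ) ( ( ) ) Q
( ) ( ( ) ) ( ( ) ) ( )

[P [Q ( )] [P [Q ( [P [Q ( )]] )] [P [Q ( [P [Q ( )]] )] [P [Q ( )]]]]]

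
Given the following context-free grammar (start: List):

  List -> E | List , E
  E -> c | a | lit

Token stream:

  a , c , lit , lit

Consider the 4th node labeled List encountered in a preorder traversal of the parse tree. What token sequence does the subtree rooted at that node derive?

a

[List [List [List [List [E a]] , [E c]] , [E lit]] , [E lit]]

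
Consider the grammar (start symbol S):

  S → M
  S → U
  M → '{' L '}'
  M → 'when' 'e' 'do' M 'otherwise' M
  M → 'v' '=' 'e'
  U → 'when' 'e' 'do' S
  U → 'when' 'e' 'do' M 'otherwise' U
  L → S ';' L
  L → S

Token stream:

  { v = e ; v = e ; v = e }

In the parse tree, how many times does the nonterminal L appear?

3

[S [M { [L [S [M v = e]] ; [L [S [M v = e]] ; [L [S [M v = e]]]]] }]]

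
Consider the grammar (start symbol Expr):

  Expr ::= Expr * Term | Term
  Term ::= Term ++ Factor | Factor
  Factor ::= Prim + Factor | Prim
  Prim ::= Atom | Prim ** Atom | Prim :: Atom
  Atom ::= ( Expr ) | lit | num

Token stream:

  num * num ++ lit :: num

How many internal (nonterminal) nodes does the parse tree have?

16

[Expr [Expr [Term [Factor [Prim [Atom num]]]]] * [Term [Term [Factor [Prim [Atom num]]]] ++ [Factor [Prim [Prim [Atom lit]] :: [Atom num]]]]]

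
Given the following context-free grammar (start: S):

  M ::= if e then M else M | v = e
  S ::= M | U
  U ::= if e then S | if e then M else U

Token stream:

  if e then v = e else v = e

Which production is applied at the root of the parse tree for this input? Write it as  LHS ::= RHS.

[S [M if e then [M v = e] else [M v = e]]]

S ::= M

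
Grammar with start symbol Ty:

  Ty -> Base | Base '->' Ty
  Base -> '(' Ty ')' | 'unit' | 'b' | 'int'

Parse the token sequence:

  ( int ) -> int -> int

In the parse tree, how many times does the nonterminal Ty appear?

[Ty [Base ( [Ty [Base int]] )] -> [Ty [Base int] -> [Ty [Base int]]]]

4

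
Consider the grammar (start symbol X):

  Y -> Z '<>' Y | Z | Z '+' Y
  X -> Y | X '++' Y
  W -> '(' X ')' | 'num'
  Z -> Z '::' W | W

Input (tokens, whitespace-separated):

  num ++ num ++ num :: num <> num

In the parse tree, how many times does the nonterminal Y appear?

[X [X [X [Y [Z [W num]]]] ++ [Y [Z [W num]]]] ++ [Y [Z [Z [W num]] :: [W num]] <> [Y [Z [W num]]]]]

4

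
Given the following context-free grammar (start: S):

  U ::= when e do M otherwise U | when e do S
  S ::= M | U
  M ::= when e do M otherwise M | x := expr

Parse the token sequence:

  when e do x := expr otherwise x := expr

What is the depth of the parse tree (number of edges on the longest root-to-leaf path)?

[S [M when e do [M x := expr] otherwise [M x := expr]]]

3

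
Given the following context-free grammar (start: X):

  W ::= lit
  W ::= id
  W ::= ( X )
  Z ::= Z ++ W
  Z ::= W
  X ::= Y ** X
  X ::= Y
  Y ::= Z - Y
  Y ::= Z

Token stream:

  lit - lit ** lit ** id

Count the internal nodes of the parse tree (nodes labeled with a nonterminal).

15

[X [Y [Z [W lit]] - [Y [Z [W lit]]]] ** [X [Y [Z [W lit]]] ** [X [Y [Z [W id]]]]]]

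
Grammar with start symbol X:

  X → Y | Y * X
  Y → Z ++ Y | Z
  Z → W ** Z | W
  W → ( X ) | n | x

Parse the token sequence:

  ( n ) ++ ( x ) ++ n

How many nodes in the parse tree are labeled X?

[X [Y [Z [W ( [X [Y [Z [W n]]]] )]] ++ [Y [Z [W ( [X [Y [Z [W x]]]] )]] ++ [Y [Z [W n]]]]]]

3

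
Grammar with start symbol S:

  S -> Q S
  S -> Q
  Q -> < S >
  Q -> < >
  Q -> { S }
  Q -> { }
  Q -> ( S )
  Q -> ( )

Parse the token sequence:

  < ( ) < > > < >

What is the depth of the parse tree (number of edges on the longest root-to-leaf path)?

[S [Q < [S [Q ( )] [S [Q < >]]] >] [S [Q < >]]]

5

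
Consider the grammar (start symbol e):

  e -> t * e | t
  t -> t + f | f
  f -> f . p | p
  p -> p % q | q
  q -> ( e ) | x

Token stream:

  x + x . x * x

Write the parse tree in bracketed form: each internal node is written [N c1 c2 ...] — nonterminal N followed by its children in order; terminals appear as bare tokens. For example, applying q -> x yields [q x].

[e [t [t [f [p [q x]]]] + [f [f [p [q x]]] . [p [q x]]]] * [e [t [f [p [q x]]]]]]

e
t * e
t + f * e
f + f * e
p + f * e
q + f * e
x + f * e
x + f . p * e
x + p . p * e
x + q . p * e
x + x . p * e
x + x . q * e
x + x . x * e
x + x . x * t
x + x . x * f
x + x . x * p
x + x . x * q
x + x . x * x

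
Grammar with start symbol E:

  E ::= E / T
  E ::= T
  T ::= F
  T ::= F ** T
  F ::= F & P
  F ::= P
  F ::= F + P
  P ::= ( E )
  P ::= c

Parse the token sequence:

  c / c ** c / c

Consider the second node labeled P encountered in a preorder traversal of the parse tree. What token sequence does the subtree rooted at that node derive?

c

[E [E [E [T [F [P c]]]] / [T [F [P c]] ** [T [F [P c]]]]] / [T [F [P c]]]]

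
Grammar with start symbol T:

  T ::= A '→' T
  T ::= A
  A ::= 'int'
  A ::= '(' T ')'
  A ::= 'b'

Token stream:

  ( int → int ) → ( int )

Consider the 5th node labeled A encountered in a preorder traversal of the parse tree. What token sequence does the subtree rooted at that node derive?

int

[T [A ( [T [A int] → [T [A int]]] )] → [T [A ( [T [A int]] )]]]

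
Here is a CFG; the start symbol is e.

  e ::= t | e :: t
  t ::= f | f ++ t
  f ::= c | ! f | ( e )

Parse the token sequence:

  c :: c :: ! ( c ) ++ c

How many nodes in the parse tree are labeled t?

5

[e [e [e [t [f c]]] :: [t [f c]]] :: [t [f ! [f ( [e [t [f c]]] )]] ++ [t [f c]]]]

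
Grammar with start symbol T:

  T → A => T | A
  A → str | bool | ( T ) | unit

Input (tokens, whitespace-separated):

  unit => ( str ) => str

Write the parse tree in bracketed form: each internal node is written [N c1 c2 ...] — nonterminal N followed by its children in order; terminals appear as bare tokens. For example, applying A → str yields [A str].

T
A => T
unit => T
unit => A => T
unit => ( T ) => T
unit => ( A ) => T
unit => ( str ) => T
unit => ( str ) => A
unit => ( str ) => str

[T [A unit] => [T [A ( [T [A str]] )] => [T [A str]]]]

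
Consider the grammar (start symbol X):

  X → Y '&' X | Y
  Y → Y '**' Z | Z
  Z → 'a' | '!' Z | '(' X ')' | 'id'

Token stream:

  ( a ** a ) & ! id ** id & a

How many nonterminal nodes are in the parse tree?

[X [Y [Z ( [X [Y [Y [Z a]] ** [Z a]]] )]] & [X [Y [Y [Z ! [Z id]]] ** [Z id]] & [X [Y [Z a]]]]]

17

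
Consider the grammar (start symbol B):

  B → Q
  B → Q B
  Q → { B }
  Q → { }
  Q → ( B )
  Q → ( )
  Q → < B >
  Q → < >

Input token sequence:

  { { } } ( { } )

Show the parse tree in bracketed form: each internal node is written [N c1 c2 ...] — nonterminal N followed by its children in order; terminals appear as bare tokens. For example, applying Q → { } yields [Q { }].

[B [Q { [B [Q { }]] }] [B [Q ( [B [Q { }]] )]]]

B
Q B
{ B } B
{ Q } B
{ { } } B
{ { } } Q
{ { } } ( B )
{ { } } ( Q )
{ { } } ( { } )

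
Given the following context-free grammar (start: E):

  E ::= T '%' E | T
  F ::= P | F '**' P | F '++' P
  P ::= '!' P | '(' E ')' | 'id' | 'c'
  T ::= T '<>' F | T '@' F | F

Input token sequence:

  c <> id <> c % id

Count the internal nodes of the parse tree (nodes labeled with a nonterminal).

14

[E [T [T [T [F [P c]]] <> [F [P id]]] <> [F [P c]]] % [E [T [F [P id]]]]]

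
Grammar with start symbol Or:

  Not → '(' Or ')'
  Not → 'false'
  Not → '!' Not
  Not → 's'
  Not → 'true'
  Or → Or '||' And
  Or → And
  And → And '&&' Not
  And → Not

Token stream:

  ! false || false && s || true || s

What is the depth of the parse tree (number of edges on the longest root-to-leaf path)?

7

[Or [Or [Or [Or [And [Not ! [Not false]]]] || [And [And [Not false]] && [Not s]]] || [And [Not true]]] || [And [Not s]]]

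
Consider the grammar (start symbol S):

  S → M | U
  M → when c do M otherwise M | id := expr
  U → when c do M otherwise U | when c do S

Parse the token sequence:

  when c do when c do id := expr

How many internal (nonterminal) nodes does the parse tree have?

[S [U when c do [S [U when c do [S [M id := expr]]]]]]

6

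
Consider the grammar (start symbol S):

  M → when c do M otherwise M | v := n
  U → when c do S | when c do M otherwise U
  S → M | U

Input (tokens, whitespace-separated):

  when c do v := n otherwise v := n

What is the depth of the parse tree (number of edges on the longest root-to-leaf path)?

3

[S [M when c do [M v := n] otherwise [M v := n]]]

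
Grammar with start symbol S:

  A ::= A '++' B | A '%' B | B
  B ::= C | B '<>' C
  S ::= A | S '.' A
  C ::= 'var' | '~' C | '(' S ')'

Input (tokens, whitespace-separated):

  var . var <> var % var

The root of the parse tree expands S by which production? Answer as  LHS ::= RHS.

S ::= S '.' A

[S [S [A [B [C var]]]] . [A [A [B [B [C var]] <> [C var]]] % [B [C var]]]]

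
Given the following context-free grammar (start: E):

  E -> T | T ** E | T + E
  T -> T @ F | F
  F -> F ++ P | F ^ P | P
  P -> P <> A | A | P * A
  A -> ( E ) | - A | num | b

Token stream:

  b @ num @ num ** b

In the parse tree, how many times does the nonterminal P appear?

4

[E [T [T [T [F [P [A b]]]] @ [F [P [A num]]]] @ [F [P [A num]]]] ** [E [T [F [P [A b]]]]]]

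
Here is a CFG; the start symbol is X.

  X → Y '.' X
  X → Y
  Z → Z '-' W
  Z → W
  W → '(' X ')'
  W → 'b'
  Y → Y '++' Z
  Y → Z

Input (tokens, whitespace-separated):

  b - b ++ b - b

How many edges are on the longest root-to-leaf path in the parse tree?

[X [Y [Y [Z [Z [W b]] - [W b]]] ++ [Z [Z [W b]] - [W b]]]]

6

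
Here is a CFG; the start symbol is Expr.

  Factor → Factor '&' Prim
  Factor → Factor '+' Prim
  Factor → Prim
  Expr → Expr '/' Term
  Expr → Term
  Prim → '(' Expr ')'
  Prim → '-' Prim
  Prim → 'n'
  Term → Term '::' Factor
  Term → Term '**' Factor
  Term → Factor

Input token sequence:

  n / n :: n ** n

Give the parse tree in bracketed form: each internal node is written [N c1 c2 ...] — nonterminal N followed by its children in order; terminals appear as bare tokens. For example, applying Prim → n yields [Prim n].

Expr
Expr / Term
Term / Term
Factor / Term
Prim / Term
n / Term
n / Term ** Factor
n / Term :: Factor ** Factor
n / Factor :: Factor ** Factor
n / Prim :: Factor ** Factor
n / n :: Factor ** Factor
n / n :: Prim ** Factor
n / n :: n ** Factor
n / n :: n ** Prim
n / n :: n ** n

[Expr [Expr [Term [Factor [Prim n]]]] / [Term [Term [Term [Factor [Prim n]]] :: [Factor [Prim n]]] ** [Factor [Prim n]]]]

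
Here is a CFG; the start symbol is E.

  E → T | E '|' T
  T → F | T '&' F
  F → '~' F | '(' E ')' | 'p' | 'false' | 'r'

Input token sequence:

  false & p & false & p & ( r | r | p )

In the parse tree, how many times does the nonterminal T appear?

[E [T [T [T [T [T [F false]] & [F p]] & [F false]] & [F p]] & [F ( [E [E [E [T [F r]]] | [T [F r]]] | [T [F p]]] )]]]

8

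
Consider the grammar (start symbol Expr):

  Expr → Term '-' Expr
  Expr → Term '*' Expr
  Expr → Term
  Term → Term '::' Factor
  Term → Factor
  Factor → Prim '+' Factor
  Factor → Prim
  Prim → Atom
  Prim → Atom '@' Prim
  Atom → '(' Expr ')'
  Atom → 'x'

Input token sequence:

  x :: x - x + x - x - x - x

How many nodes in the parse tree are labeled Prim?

7

[Expr [Term [Term [Factor [Prim [Atom x]]]] :: [Factor [Prim [Atom x]]]] - [Expr [Term [Factor [Prim [Atom x]] + [Factor [Prim [Atom x]]]]] - [Expr [Term [Factor [Prim [Atom x]]]] - [Expr [Term [Factor [Prim [Atom x]]]] - [Expr [Term [Factor [Prim [Atom x]]]]]]]]]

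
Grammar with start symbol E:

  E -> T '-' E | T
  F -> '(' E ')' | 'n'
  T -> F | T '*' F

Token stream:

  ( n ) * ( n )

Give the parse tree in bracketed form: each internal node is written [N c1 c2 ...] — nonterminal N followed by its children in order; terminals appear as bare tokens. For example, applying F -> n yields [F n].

[E [T [T [F ( [E [T [F n]]] )]] * [F ( [E [T [F n]]] )]]]

E
T
T * F
F * F
( E ) * F
( T ) * F
( F ) * F
( n ) * F
( n ) * ( E )
( n ) * ( T )
( n ) * ( F )
( n ) * ( n )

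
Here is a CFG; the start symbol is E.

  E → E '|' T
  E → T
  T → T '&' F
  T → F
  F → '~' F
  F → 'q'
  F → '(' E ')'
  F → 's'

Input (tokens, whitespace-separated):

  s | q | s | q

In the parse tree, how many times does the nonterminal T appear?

[E [E [E [E [T [F s]]] | [T [F q]]] | [T [F s]]] | [T [F q]]]

4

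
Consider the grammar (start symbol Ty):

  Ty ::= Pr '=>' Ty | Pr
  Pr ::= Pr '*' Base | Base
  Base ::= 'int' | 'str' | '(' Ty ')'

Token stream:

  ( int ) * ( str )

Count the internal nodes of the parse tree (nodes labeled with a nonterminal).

[Ty [Pr [Pr [Base ( [Ty [Pr [Base int]]] )]] * [Base ( [Ty [Pr [Base str]]] )]]]

11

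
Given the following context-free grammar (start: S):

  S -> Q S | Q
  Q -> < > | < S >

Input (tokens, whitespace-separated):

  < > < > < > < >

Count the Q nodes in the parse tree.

[S [Q < >] [S [Q < >] [S [Q < >] [S [Q < >]]]]]

4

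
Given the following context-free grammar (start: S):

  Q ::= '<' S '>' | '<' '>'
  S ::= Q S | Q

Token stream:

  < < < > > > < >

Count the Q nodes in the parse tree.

4

[S [Q < [S [Q < [S [Q < >]] >]] >] [S [Q < >]]]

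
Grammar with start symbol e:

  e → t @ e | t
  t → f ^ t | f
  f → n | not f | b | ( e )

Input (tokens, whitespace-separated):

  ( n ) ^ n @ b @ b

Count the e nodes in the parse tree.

[e [t [f ( [e [t [f n]]] )] ^ [t [f n]]] @ [e [t [f b]] @ [e [t [f b]]]]]

4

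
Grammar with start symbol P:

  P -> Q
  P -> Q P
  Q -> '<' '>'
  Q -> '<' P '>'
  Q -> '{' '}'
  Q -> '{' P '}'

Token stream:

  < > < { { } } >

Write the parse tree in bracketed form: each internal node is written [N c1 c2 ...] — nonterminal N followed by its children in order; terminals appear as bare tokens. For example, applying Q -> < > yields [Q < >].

[P [Q < >] [P [Q < [P [Q { [P [Q { }]] }]] >]]]

P
Q P
< > P
< > Q
< > < P >
< > < Q >
< > < { P } >
< > < { Q } >
< > < { { } } >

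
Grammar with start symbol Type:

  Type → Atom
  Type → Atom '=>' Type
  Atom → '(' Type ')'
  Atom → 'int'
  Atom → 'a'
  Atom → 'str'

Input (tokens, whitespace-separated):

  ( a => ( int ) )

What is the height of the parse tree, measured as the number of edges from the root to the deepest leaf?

[Type [Atom ( [Type [Atom a] => [Type [Atom ( [Type [Atom int]] )]]] )]]

7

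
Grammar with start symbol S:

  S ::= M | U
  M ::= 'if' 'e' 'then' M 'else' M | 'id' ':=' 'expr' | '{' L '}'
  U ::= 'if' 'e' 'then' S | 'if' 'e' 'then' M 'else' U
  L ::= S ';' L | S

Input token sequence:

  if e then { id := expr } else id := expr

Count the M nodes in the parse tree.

4

[S [M if e then [M { [L [S [M id := expr]]] }] else [M id := expr]]]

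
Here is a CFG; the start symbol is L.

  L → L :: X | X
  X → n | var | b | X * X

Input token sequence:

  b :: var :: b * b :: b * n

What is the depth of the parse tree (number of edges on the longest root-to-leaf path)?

[L [L [L [L [X b]] :: [X var]] :: [X [X b] * [X b]]] :: [X [X b] * [X n]]]

5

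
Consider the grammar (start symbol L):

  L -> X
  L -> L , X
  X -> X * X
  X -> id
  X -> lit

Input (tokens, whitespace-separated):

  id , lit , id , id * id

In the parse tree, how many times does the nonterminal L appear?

4

[L [L [L [L [X id]] , [X lit]] , [X id]] , [X [X id] * [X id]]]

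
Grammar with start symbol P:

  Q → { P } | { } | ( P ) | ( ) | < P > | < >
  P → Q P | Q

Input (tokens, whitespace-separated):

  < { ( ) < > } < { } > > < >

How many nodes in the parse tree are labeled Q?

7

[P [Q < [P [Q { [P [Q ( )] [P [Q < >]]] }] [P [Q < [P [Q { }]] >]]] >] [P [Q < >]]]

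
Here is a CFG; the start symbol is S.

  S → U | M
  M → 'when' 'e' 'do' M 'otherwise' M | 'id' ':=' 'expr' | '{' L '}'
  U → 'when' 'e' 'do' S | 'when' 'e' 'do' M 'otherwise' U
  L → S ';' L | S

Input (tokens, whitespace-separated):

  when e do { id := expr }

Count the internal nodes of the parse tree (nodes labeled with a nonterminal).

[S [U when e do [S [M { [L [S [M id := expr]]] }]]]]

7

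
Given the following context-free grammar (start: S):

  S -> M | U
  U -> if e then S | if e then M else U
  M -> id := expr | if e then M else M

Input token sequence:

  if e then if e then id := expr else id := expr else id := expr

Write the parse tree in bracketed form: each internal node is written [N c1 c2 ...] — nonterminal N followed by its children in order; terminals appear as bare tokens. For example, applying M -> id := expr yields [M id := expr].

S
M
if e then M else M
if e then if e then M else M else M
if e then if e then id := expr else M else M
if e then if e then id := expr else id := expr else M
if e then if e then id := expr else id := expr else id := expr

[S [M if e then [M if e then [M id := expr] else [M id := expr]] else [M id := expr]]]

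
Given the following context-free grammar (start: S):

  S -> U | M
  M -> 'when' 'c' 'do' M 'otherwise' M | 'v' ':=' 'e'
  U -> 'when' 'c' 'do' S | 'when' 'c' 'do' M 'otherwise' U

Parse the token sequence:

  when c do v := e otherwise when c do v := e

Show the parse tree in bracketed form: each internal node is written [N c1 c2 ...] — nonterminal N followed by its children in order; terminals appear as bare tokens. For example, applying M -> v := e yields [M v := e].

S
U
when c do M otherwise U
when c do v := e otherwise U
when c do v := e otherwise when c do S
when c do v := e otherwise when c do M
when c do v := e otherwise when c do v := e

[S [U when c do [M v := e] otherwise [U when c do [S [M v := e]]]]]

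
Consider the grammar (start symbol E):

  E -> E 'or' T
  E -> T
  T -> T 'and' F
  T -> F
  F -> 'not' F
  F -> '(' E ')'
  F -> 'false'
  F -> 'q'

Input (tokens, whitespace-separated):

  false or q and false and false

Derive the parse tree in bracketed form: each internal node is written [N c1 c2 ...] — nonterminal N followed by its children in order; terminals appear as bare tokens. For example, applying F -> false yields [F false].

E
E or T
T or T
F or T
false or T
false or T and F
false or T and F and F
false or F and F and F
false or q and F and F
false or q and false and F
false or q and false and false

[E [E [T [F false]]] or [T [T [T [F q]] and [F false]] and [F false]]]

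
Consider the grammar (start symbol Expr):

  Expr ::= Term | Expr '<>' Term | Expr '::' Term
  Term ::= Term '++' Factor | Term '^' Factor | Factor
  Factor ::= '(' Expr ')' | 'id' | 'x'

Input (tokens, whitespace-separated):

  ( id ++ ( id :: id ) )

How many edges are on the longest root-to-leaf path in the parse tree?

[Expr [Term [Factor ( [Expr [Term [Term [Factor id]] ++ [Factor ( [Expr [Expr [Term [Factor id]]] :: [Term [Factor id]]] )]]] )]]]

10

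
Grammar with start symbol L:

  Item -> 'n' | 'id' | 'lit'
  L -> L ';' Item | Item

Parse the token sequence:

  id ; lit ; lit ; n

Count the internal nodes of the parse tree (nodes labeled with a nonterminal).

8

[L [L [L [L [Item id]] ; [Item lit]] ; [Item lit]] ; [Item n]]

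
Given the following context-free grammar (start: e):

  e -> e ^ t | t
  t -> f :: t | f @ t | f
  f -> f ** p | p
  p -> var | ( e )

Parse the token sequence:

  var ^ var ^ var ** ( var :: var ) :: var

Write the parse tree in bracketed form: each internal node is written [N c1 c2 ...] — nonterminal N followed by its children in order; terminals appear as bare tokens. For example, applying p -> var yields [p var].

[e [e [e [t [f [p var]]]] ^ [t [f [p var]]]] ^ [t [f [f [p var]] ** [p ( [e [t [f [p var]] :: [t [f [p var]]]]] )]] :: [t [f [p var]]]]]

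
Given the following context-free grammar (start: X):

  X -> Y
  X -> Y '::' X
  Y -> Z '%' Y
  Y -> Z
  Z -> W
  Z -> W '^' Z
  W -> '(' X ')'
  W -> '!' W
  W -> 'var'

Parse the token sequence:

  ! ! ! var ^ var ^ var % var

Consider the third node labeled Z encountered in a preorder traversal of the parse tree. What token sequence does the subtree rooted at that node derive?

[X [Y [Z [W ! [W ! [W ! [W var]]]] ^ [Z [W var] ^ [Z [W var]]]] % [Y [Z [W var]]]]]

var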